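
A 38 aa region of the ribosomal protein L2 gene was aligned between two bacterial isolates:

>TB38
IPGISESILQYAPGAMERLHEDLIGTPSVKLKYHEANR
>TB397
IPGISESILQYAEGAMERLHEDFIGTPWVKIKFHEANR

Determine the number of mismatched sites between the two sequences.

5

Differing sites — 13:P/E; 23:L/F; 28:S/W; 31:L/I; 33:Y/F.
That gives 5 mismatches out of 38 aligned sites, so the Hamming distance is 5.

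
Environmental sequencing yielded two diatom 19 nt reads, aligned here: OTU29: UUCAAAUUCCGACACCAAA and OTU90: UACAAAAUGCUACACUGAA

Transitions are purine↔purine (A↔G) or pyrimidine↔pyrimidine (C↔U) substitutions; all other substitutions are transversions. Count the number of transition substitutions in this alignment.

2

Differing sites — 2:U/A (Tv); 7:U/A (Tv); 9:C/G (Tv); 11:G/U (Tv); 16:C/U (Ti); 17:A/G (Ti).
Of the 6 differences, 2 transitions and 4 transversions, so the answer is 2.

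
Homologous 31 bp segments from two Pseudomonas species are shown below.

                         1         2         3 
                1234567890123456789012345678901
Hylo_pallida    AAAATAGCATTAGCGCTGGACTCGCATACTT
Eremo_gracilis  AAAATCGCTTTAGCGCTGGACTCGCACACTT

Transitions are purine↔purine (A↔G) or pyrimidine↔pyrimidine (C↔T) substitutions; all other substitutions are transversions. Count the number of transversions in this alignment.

The sequences differ at positions 6 (A/C, transversion), 9 (A/T, transversion), 27 (T/C, transition).
Of the 3 differences, 1 transition and 2 transversions, so the answer is 2.

2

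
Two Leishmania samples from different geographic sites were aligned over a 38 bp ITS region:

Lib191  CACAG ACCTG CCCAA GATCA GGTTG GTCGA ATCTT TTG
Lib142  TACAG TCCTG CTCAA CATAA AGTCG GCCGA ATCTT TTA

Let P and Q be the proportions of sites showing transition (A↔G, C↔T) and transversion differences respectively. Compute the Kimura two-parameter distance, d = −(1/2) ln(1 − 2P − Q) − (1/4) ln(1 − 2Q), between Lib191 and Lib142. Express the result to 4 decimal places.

Differing sites — 1:C/T (Ti); 6:A/T (Tv); 12:C/T (Ti); 16:G/C (Tv); 19:C/A (Tv); 21:G/A (Ti); 24:T/C (Ti); 27:T/C (Ti); 38:G/A (Ti).
Of the 9 differences, 6 transitions and 3 transversions over 38 sites: P = 6/38 = 0.157895, Q = 3/38 = 0.078947.
d = −0.5·ln(0.605263) − 0.25·ln(0.842106) = −0.5·(-0.502092) − 0.25·(-0.171849) = 0.2940.

0.2940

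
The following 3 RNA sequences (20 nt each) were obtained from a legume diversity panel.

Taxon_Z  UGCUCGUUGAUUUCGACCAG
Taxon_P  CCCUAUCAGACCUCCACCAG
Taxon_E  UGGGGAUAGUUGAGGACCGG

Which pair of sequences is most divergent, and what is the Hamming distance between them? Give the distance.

Pairwise Hamming distances:
  Taxon_Z vs Taxon_P: 9
  Taxon_Z vs Taxon_E: 10
  Taxon_P vs Taxon_E: 14
The largest is 14, between Taxon_P and Taxon_E.

14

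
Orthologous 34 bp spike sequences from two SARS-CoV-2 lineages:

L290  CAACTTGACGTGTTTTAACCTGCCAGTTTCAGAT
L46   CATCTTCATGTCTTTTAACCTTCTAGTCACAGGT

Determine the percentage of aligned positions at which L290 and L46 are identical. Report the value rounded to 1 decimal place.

Mismatches occur at site 3 (A↔T), site 7 (G↔C), site 9 (C↔T), site 12 (G↔C), site 22 (G↔T), site 24 (C↔T), site 28 (T↔C), site 29 (T↔A), site 33 (A↔G).
25 of the 34 sites match, so the percent identity is 25/34 × 100 = 73.5%.

73.5%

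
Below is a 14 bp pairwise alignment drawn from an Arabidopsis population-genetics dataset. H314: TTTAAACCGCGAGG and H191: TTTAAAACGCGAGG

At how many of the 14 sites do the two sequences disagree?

1

The sequences differ at position 7 (C/A).
That gives 1 mismatch out of 14 aligned sites, so the Hamming distance is 1.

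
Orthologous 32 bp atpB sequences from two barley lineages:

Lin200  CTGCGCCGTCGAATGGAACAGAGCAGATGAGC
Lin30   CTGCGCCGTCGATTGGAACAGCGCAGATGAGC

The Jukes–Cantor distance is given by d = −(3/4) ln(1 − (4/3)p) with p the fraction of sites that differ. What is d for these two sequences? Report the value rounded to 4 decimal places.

0.0653

Differing sites — 13:A/T; 22:A/C.
p = 2/32 = 0.062500.
d = −0.75 · ln(1 − (4/3)·0.062500) = −0.75 · ln(0.916667) = −0.75 · (-0.087011) = 0.0653.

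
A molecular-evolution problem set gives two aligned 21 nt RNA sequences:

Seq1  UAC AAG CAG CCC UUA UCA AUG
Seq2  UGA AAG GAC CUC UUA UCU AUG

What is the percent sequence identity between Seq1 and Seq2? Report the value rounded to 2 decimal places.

The sequences differ at positions 2 (A/G), 3 (C/A), 7 (C/G), 9 (G/C), 11 (C/U), 18 (A/U).
15 of the 21 sites match, so the percent identity is 15/21 × 100 = 71.43%.

71.43%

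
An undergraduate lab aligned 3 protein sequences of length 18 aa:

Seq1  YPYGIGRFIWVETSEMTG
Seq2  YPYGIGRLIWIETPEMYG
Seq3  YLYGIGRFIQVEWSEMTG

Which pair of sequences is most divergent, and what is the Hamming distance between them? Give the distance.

7

Pairwise Hamming distances:
  Seq1 vs Seq2: 4
  Seq1 vs Seq3: 3
  Seq2 vs Seq3: 7
The largest is 7, between Seq2 and Seq3.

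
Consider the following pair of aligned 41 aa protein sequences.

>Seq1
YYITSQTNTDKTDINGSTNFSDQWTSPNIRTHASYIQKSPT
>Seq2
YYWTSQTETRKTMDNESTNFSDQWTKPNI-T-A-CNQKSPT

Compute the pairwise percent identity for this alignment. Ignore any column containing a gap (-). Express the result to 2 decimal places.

76.32%

Excluding the 3 gap columns leaves 38 comparable sites.
Mismatches occur at site 3 (I/W), site 8 (N/E), site 10 (D/R), site 13 (D/M), site 14 (I/D), site 16 (G/E), site 26 (S/K), site 35 (Y/C), site 36 (I/N).
29 of the 38 comparable sites match, so the percent identity is 29/38 × 100 = 76.32%.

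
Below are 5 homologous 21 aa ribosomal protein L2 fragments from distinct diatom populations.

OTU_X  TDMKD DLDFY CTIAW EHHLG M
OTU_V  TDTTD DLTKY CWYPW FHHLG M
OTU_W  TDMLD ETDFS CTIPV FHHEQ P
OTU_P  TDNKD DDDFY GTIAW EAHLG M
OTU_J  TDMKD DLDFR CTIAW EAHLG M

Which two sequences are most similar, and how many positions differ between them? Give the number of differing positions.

Pairwise Hamming distances:
  OTU_X vs OTU_V: 8
  OTU_X vs OTU_W: 10
  OTU_X vs OTU_P: 4
  OTU_X vs OTU_J: 2
  OTU_V vs OTU_W: 13
  OTU_V vs OTU_P: 11
  OTU_V vs OTU_J: 10
  OTU_W vs OTU_P: 13
  OTU_W vs OTU_J: 11
  OTU_P vs OTU_J: 4
The smallest is 2, between OTU_X and OTU_J.

2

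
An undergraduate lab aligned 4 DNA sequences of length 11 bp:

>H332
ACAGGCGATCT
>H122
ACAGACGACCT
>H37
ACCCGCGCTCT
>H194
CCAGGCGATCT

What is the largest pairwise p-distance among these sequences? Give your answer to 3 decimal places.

0.455

Pairwise Hamming distances:
  H332 vs H122: 2
  H332 vs H37: 3
  H332 vs H194: 1
  H122 vs H37: 5
  H122 vs H194: 3
  H37 vs H194: 4
The largest is 5 mismatches, between H122 and H37; p = 5/11 = 0.455.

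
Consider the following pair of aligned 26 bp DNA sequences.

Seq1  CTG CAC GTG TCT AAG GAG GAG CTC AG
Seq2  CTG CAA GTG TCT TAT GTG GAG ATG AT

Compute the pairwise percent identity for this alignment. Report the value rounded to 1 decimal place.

73.1%

Differing sites — 6:C/A; 13:A/T; 15:G/T; 17:A/T; 22:C/A; 24:C/G; 26:G/T.
19 of the 26 sites match, so the percent identity is 19/26 × 100 = 73.1%.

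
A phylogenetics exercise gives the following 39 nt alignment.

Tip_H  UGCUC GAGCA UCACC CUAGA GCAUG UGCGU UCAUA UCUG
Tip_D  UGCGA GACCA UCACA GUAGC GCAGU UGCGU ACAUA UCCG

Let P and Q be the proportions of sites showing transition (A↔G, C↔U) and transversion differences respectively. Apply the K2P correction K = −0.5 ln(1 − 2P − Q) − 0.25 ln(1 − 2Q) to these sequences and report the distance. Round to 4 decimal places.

0.3204

Differing sites — 4:U/G (Tv); 5:C/A (Tv); 8:G/C (Tv); 15:C/A (Tv); 16:C/G (Tv); 20:A/C (Tv); 24:U/G (Tv); 25:G/U (Tv); 31:U/A (Tv); 38:U/C (Ti).
Of the 10 differences, 1 transition and 9 transversions over 39 sites: P = 1/39 = 0.025641, Q = 9/39 = 0.230769.
d = −0.5·ln(0.717949) − 0.25·ln(0.538462) = −0.5·(-0.331357) − 0.25·(-0.619038) = 0.3204.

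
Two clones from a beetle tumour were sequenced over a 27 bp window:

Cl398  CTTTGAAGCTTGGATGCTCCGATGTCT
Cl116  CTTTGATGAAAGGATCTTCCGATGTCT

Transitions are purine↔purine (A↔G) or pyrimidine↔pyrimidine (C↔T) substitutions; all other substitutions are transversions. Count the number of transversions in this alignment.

5

The sequences differ at positions 7 (A/T, transversion), 9 (C/A, transversion), 10 (T/A, transversion), 11 (T/A, transversion), 16 (G/C, transversion), 17 (C/T, transition).
Of the 6 differences, 1 transition and 5 transversions, so the answer is 5.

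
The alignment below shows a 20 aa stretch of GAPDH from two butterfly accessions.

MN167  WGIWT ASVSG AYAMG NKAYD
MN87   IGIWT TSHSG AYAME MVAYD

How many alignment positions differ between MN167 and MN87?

6

The sequences differ at positions 1 (W/I), 6 (A/T), 8 (V/H), 15 (G/E), 16 (N/M), 17 (K/V).
That gives 6 mismatches out of 20 aligned sites, so the Hamming distance is 6.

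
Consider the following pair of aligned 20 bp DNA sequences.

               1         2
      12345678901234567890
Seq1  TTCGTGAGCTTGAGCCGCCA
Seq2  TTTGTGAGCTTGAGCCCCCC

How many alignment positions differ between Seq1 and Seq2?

Differing sites — 3:C/T; 17:G/C; 20:A/C.
That gives 3 mismatches out of 20 aligned sites, so the Hamming distance is 3.

3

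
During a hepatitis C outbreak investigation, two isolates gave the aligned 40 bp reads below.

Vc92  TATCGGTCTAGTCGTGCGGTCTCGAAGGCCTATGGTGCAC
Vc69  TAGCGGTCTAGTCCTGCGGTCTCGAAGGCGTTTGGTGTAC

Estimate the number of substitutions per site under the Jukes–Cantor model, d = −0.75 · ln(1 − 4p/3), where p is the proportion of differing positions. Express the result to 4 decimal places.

Differing sites — 3:T/G; 14:G/C; 30:C/G; 32:A/T; 38:C/T.
p = 5/40 = 0.125000.
d = −0.75 · ln(1 − (4/3)·0.125000) = −0.75 · ln(0.833333) = −0.75 · (-0.182322) = 0.1367.

0.1367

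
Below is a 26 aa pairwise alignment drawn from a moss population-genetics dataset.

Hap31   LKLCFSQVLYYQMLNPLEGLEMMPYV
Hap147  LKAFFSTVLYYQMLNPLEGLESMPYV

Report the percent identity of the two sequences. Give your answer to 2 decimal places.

The sequences differ at positions 3 (L/A), 4 (C/F), 7 (Q/T), 22 (M/S).
22 of the 26 sites match, so the percent identity is 22/26 × 100 = 84.62%.

84.62%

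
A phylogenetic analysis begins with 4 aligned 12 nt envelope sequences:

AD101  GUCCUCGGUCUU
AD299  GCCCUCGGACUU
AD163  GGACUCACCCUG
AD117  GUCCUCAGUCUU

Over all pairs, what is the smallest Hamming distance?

Pairwise Hamming distances:
  AD101 vs AD299: 2
  AD101 vs AD163: 6
  AD101 vs AD117: 1
  AD299 vs AD163: 6
  AD299 vs AD117: 3
  AD163 vs AD117: 5
The smallest is 1, between AD101 and AD117.

1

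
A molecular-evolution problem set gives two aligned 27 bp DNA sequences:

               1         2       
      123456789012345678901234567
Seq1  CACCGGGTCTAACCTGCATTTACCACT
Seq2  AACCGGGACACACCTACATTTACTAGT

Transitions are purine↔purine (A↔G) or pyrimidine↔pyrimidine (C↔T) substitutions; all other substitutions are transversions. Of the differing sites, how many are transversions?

5

The sequences differ at positions 1 (C/A, transversion), 8 (T/A, transversion), 10 (T/A, transversion), 11 (A/C, transversion), 16 (G/A, transition), 24 (C/T, transition), 26 (C/G, transversion).
Of the 7 differences, 2 transitions and 5 transversions, so the answer is 5.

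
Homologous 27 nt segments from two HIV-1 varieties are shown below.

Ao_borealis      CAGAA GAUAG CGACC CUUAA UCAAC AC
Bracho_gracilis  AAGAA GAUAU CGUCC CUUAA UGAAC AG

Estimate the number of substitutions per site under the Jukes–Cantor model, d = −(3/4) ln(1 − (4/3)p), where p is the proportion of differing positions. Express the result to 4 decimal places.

The sequences differ at positions 1 (C/A), 10 (G/U), 13 (A/U), 22 (C/G), 27 (C/G).
p = 5/27 = 0.185185.
d = −0.75 · ln(1 − (4/3)·0.185185) = −0.75 · ln(0.753087) = −0.75 · (-0.283575) = 0.2127.

0.2127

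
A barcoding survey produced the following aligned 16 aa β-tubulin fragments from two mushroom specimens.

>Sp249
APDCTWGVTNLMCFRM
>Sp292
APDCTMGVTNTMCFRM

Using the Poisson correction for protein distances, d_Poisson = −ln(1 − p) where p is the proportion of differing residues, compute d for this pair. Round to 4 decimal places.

0.1335

Mismatches occur at site 6 (W→M), site 11 (L→T).
p = 2/16 = 0.125000.
d = −ln(1 − 0.125000) = −ln(0.875000) = 0.1335.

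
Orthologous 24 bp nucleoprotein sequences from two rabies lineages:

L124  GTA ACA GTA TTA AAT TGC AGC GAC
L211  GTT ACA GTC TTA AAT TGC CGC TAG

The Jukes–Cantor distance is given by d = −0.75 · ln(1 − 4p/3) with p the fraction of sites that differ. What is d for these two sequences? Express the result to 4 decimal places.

Mismatches occur at site 3 (A/T), site 9 (A/C), site 19 (A/C), site 22 (G/T), site 24 (C/G).
p = 5/24 = 0.208333.
d = −0.75 · ln(1 − (4/3)·0.208333) = −0.75 · ln(0.722223) = −0.75 · (-0.325421) = 0.2441.

0.2441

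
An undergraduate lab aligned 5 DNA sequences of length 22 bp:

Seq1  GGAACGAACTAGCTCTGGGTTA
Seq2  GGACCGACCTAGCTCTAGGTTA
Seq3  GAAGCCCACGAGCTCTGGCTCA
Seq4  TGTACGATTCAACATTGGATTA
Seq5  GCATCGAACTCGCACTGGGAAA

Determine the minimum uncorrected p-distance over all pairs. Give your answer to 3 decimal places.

0.136

Pairwise Hamming distances:
  Seq1 vs Seq2: 3
  Seq1 vs Seq3: 7
  Seq1 vs Seq4: 9
  Seq1 vs Seq5: 6
  Seq2 vs Seq3: 9
  Seq2 vs Seq4: 11
  Seq2 vs Seq5: 8
  Seq3 vs Seq4: 14
  Seq3 vs Seq5: 10
  Seq4 vs Seq5: 13
The smallest is 3 mismatches, between Seq1 and Seq2; p = 3/22 = 0.136.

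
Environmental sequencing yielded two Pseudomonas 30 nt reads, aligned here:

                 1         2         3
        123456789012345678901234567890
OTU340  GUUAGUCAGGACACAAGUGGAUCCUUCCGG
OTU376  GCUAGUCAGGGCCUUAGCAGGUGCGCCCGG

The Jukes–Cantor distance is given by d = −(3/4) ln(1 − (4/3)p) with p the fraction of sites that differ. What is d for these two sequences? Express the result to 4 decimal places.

Differing sites — 2:U/C; 11:A/G; 13:A/C; 14:C/U; 15:A/U; 18:U/C; 19:G/A; 21:A/G; 23:C/G; 25:U/G; 26:U/C.
p = 11/30 = 0.366667.
d = −0.75 · ln(1 − (4/3)·0.366667) = −0.75 · ln(0.511111) = −0.75 · (-0.671168) = 0.5034.

0.5034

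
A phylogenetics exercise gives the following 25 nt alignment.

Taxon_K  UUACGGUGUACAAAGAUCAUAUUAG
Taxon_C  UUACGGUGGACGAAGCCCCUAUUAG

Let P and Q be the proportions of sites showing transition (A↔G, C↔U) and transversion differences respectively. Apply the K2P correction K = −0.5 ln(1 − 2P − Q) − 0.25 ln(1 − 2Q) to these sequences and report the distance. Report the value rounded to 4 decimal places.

0.2329

Differing sites — 9:U/G (Tv); 12:A/G (Ti); 16:A/C (Tv); 17:U/C (Ti); 19:A/C (Tv).
Of the 5 differences, 2 transitions and 3 transversions over 25 sites: P = 2/25 = 0.080000, Q = 3/25 = 0.120000.
d = −0.5·ln(0.720000) − 0.25·ln(0.760000) = −0.5·(-0.328504) − 0.25·(-0.274437) = 0.2329.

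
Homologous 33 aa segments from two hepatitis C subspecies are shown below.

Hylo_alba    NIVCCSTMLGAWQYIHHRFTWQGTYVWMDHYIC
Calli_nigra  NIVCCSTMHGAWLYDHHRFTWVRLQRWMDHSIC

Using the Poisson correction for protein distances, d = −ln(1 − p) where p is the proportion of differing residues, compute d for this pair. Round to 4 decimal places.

The sequences differ at positions 9 (L/H), 13 (Q/L), 15 (I/D), 22 (Q/V), 23 (G/R), 24 (T/L), 25 (Y/Q), 26 (V/R), 31 (Y/S).
p = 9/33 = 0.272727.
d = −ln(1 − 0.272727) = −ln(0.727273) = 0.3185.

0.3185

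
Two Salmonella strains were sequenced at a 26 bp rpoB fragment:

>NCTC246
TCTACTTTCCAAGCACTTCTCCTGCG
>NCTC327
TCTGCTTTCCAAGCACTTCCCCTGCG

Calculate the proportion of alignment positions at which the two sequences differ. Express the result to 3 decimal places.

Mismatches occur at site 4 (A→G), site 20 (T→C).
There are 2 differences over 26 sites, so p = 2/26 = 0.077.

0.077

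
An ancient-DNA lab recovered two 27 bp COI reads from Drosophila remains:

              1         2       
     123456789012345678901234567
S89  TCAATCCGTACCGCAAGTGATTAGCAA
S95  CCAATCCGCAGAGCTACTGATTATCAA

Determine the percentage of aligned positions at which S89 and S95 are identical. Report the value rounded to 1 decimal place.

74.1%

The sequences differ at positions 1 (T/C), 9 (T/C), 11 (C/G), 12 (C/A), 15 (A/T), 17 (G/C), 24 (G/T).
20 of the 27 sites match, so the percent identity is 20/27 × 100 = 74.1%.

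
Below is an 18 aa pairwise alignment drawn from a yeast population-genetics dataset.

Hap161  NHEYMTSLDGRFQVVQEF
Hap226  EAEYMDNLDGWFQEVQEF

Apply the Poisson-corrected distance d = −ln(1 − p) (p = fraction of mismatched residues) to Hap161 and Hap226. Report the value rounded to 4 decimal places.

The sequences differ at positions 1 (N/E), 2 (H/A), 6 (T/D), 7 (S/N), 11 (R/W), 14 (V/E).
p = 6/18 = 0.333333.
d = −ln(1 − 0.333333) = −ln(0.666667) = 0.4055.

0.4055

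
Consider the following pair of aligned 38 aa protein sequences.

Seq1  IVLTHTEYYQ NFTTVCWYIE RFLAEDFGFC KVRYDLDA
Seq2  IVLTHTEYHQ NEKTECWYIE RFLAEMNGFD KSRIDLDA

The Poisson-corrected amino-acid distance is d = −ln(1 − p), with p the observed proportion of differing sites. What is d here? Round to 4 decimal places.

0.2703

The sequences differ at positions 9 (Y/H), 12 (F/E), 13 (T/K), 15 (V/E), 26 (D/M), 27 (F/N), 30 (C/D), 32 (V/S), 34 (Y/I).
p = 9/38 = 0.236842.
d = −ln(1 − 0.236842) = −ln(0.763158) = 0.2703.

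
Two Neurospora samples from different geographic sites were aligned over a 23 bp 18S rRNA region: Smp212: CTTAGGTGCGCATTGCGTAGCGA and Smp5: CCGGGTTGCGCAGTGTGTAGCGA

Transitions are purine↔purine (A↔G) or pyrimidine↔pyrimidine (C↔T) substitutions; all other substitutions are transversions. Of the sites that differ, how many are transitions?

Differing sites — 2:T/C (Ti); 3:T/G (Tv); 4:A/G (Ti); 6:G/T (Tv); 13:T/G (Tv); 16:C/T (Ti).
Of the 6 differences, 3 transitions and 3 transversions, so the answer is 3.

3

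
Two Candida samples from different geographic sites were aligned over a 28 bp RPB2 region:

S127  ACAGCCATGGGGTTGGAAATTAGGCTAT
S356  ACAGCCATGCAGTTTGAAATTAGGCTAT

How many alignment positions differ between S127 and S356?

The sequences differ at positions 10 (G/C), 11 (G/A), 15 (G/T).
That gives 3 mismatches out of 28 aligned sites, so the Hamming distance is 3.

3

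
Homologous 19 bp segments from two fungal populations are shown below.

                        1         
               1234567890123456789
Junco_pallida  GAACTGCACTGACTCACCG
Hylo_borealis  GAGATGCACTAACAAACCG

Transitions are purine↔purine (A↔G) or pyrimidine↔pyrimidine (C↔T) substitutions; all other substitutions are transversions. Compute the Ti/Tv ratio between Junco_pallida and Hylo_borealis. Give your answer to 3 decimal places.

The sequences differ at positions 3 (A/G, transition), 4 (C/A, transversion), 11 (G/A, transition), 14 (T/A, transversion), 15 (C/A, transversion).
Of the 5 differences, 2 transitions and 3 transversions, so Ti/Tv = 2/3 = 0.667.

0.667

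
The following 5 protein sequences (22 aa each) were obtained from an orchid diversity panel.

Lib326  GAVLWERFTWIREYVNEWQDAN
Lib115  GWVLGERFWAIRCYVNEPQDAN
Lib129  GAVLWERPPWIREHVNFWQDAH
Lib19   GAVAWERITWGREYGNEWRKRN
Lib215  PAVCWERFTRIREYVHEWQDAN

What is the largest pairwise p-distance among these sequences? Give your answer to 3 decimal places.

Pairwise Hamming distances:
  Lib326 vs Lib115: 6
  Lib326 vs Lib129: 5
  Lib326 vs Lib19: 7
  Lib326 vs Lib215: 4
  Lib115 vs Lib129: 10
  Lib115 vs Lib19: 13
  Lib115 vs Lib215: 9
  Lib129 vs Lib19: 11
  Lib129 vs Lib215: 9
  Lib19 vs Lib215: 10
The largest is 13 mismatches, between Lib115 and Lib19; p = 13/22 = 0.591.

0.591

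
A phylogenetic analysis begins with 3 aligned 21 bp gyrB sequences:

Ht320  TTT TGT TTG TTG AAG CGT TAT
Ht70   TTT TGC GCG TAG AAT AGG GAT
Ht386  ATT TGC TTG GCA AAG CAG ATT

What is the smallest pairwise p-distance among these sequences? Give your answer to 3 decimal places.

0.381

Pairwise Hamming distances:
  Ht320 vs Ht70: 8
  Ht320 vs Ht386: 9
  Ht70 vs Ht386: 11
The smallest is 8 mismatches, between Ht320 and Ht70; p = 8/21 = 0.381.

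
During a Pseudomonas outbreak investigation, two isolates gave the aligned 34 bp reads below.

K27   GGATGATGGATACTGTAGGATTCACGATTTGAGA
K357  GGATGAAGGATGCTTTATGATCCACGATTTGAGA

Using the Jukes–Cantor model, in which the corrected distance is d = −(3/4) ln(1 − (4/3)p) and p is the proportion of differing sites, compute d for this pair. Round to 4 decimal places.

0.1637

Mismatches occur at site 7 (T/A), site 12 (A/G), site 15 (G/T), site 18 (G/T), site 22 (T/C).
p = 5/34 = 0.147059.
d = −0.75 · ln(1 − (4/3)·0.147059) = −0.75 · ln(0.803921) = −0.75 · (-0.218254) = 0.1637.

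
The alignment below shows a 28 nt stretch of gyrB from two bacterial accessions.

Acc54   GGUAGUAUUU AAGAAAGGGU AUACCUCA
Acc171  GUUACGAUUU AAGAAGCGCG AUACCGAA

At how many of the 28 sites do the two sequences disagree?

9

The sequences differ at positions 2 (G/U), 5 (G/C), 6 (U/G), 16 (A/G), 17 (G/C), 19 (G/C), 20 (U/G), 26 (U/G), 27 (C/A).
That gives 9 mismatches out of 28 aligned sites, so the Hamming distance is 9.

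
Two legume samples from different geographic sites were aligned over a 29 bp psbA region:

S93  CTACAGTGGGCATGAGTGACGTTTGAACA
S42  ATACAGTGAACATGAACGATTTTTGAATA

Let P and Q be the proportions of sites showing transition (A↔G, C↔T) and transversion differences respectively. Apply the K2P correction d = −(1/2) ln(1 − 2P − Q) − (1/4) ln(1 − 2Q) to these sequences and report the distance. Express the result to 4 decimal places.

Differing sites — 1:C/A (Tv); 9:G/A (Ti); 10:G/A (Ti); 16:G/A (Ti); 17:T/C (Ti); 20:C/T (Ti); 21:G/T (Tv); 28:C/T (Ti).
Of the 8 differences, 6 transitions and 2 transversions over 29 sites: P = 6/29 = 0.206897, Q = 2/29 = 0.068966.
d = −0.5·ln(0.517240) − 0.25·ln(0.862068) = −0.5·(-0.659248) − 0.25·(-0.148421) = 0.3667.

0.3667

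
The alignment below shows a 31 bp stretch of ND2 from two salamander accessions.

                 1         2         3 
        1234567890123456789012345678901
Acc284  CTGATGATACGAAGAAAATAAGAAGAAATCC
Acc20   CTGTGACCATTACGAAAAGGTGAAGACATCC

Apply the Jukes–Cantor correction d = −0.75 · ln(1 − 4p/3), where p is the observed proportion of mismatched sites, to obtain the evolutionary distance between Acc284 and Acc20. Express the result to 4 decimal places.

Mismatches occur at site 4 (A→T), site 5 (T→G), site 6 (G→A), site 7 (A→C), site 8 (T→C), site 10 (C→T), site 11 (G→T), site 13 (A→C), site 19 (T→G), site 20 (A→G), site 21 (A→T), site 27 (A→C).
p = 12/31 = 0.387097.
d = −0.75 · ln(1 − (4/3)·0.387097) = −0.75 · ln(0.483871) = −0.75 · (-0.725937) = 0.5445.

0.5445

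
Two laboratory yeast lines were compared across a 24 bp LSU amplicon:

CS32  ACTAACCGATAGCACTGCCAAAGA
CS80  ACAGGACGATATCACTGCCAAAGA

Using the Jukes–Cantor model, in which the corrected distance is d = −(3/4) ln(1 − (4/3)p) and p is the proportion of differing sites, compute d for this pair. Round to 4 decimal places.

The sequences differ at positions 3 (T/A), 4 (A/G), 5 (A/G), 6 (C/A), 12 (G/T).
p = 5/24 = 0.208333.
d = −0.75 · ln(1 − (4/3)·0.208333) = −0.75 · ln(0.722223) = −0.75 · (-0.325421) = 0.2441.

0.2441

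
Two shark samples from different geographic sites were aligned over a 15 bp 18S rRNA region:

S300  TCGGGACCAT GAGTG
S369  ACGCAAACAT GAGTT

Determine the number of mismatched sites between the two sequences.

5

Mismatches occur at site 1 (T→A), site 4 (G→C), site 5 (G→A), site 7 (C→A), site 15 (G→T).
That gives 5 mismatches out of 15 aligned sites, so the Hamming distance is 5.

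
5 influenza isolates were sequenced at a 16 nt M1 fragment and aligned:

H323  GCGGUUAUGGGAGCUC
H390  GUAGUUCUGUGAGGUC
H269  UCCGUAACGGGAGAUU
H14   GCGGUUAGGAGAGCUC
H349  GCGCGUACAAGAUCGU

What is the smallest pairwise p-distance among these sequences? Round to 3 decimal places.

Pairwise Hamming distances:
  H323 vs H390: 5
  H323 vs H269: 6
  H323 vs H14: 2
  H323 vs H349: 8
  H390 vs H269: 9
  H390 vs H14: 6
  H390 vs H349: 12
  H269 vs H14: 7
  H269 vs H349: 10
  H14 vs H349: 7
The smallest is 2 mismatches, between H323 and H14; p = 2/16 = 0.125.

0.125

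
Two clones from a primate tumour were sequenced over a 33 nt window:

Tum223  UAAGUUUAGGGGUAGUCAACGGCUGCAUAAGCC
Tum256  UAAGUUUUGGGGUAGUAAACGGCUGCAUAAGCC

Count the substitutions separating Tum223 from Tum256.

The sequences differ at positions 8 (A/U), 17 (C/A).
That gives 2 mismatches out of 33 aligned sites, so the Hamming distance is 2.

2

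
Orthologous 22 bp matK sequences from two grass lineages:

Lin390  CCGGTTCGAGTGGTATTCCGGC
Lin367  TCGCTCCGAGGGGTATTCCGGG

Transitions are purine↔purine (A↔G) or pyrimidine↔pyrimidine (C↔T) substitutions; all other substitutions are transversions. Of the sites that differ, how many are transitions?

Mismatches occur at site 1 (C/T, transition), site 4 (G/C, transversion), site 6 (T/C, transition), site 11 (T/G, transversion), site 22 (C/G, transversion).
Of the 5 differences, 2 transitions and 3 transversions, so the answer is 2.

2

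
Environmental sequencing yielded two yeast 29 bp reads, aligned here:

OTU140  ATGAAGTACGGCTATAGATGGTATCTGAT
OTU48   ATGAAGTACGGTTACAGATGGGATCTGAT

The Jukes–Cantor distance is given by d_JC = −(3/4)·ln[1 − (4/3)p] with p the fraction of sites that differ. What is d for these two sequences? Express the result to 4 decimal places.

0.1113

The sequences differ at positions 12 (C/T), 15 (T/C), 22 (T/G).
p = 3/29 = 0.103448.
d = −0.75 · ln(1 − (4/3)·0.103448) = −0.75 · ln(0.862069) = −0.75 · (-0.148420) = 0.1113.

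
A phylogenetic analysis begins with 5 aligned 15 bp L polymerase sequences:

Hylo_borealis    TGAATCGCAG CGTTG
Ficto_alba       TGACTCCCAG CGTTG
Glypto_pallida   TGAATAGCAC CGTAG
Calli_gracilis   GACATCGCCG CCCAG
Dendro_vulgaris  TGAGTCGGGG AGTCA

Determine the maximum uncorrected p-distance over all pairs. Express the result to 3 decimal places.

0.733

Pairwise Hamming distances:
  Hylo_borealis vs Ficto_alba: 2
  Hylo_borealis vs Glypto_pallida: 3
  Hylo_borealis vs Calli_gracilis: 7
  Hylo_borealis vs Dendro_vulgaris: 6
  Ficto_alba vs Glypto_pallida: 5
  Ficto_alba vs Calli_gracilis: 9
  Ficto_alba vs Dendro_vulgaris: 7
  Glypto_pallida vs Calli_gracilis: 8
  Glypto_pallida vs Dendro_vulgaris: 8
  Calli_gracilis vs Dendro_vulgaris: 11
The largest is 11 mismatches, between Calli_gracilis and Dendro_vulgaris; p = 11/15 = 0.733.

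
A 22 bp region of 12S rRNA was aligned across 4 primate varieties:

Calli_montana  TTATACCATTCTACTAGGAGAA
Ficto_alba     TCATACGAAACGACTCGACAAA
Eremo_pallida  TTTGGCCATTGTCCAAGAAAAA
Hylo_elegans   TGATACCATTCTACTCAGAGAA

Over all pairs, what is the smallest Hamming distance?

3

Pairwise Hamming distances:
  Calli_montana vs Ficto_alba: 9
  Calli_montana vs Eremo_pallida: 8
  Calli_montana vs Hylo_elegans: 3
  Ficto_alba vs Eremo_pallida: 13
  Ficto_alba vs Hylo_elegans: 9
  Eremo_pallida vs Hylo_elegans: 11
The smallest is 3, between Calli_montana and Hylo_elegans.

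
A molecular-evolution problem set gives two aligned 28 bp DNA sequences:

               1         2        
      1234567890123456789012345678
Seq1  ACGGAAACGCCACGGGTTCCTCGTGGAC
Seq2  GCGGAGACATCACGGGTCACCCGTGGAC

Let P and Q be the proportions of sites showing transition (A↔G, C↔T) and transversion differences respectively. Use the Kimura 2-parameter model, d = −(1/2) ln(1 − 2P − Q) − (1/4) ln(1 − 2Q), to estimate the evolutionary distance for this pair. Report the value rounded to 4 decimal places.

0.3306

Differing sites — 1:A/G (Ti); 6:A/G (Ti); 9:G/A (Ti); 10:C/T (Ti); 18:T/C (Ti); 19:C/A (Tv); 21:T/C (Ti).
Of the 7 differences, 6 transitions and 1 transversion over 28 sites: P = 6/28 = 0.214286, Q = 1/28 = 0.035714.
d = −0.5·ln(0.535714) − 0.25·ln(0.928572) = −0.5·(-0.624155) − 0.25·(-0.074107) = 0.3306.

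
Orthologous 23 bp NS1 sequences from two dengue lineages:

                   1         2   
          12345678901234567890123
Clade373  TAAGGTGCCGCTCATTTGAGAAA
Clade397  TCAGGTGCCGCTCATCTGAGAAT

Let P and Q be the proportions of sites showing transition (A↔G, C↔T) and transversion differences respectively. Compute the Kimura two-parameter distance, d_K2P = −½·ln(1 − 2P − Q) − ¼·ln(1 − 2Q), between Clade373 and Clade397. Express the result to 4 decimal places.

0.1433

The sequences differ at positions 2 (A/C, transversion), 16 (T/C, transition), 23 (A/T, transversion).
Of the 3 differences, 1 transition and 2 transversions over 23 sites: P = 1/23 = 0.043478, Q = 2/23 = 0.086957.
d = −0.5·ln(0.826087) − 0.25·ln(0.826086) = −0.5·(-0.191055) − 0.25·(-0.191056) = 0.1433.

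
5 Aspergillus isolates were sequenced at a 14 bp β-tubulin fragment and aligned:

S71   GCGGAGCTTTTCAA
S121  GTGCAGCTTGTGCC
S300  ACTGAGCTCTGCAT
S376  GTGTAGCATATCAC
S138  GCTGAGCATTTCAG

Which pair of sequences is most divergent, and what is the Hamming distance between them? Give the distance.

Pairwise Hamming distances:
  S71 vs S121: 6
  S71 vs S300: 5
  S71 vs S376: 5
  S71 vs S138: 3
  S121 vs S300: 10
  S121 vs S376: 5
  S121 vs S138: 8
  S300 vs S376: 9
  S300 vs S138: 5
  S376 vs S138: 5
The largest is 10, between S121 and S300.

10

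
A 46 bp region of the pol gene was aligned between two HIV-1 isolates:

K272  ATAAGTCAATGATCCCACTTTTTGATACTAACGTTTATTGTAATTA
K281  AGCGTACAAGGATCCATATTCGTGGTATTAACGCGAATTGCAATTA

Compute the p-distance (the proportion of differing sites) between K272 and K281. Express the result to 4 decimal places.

The sequences differ at positions 2 (T/G), 3 (A/C), 4 (A/G), 5 (G/T), 6 (T/A), 10 (T/G), 16 (C/A), 17 (A/T), 18 (C/A), 21 (T/C), 22 (T/G), 25 (A/G), 28 (C/T), 34 (T/C), 35 (T/G), 36 (T/A), 41 (T/C).
There are 17 differences over 46 sites, so p = 17/46 = 0.3696.

0.3696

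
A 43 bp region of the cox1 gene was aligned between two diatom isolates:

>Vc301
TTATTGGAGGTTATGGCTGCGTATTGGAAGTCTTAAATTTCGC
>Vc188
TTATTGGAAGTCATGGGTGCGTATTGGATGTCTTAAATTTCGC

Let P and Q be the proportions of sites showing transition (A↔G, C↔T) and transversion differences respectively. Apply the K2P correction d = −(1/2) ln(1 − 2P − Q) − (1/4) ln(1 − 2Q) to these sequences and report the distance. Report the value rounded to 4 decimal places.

0.0996

Mismatches occur at site 9 (G↔A, transition), site 12 (T↔C, transition), site 17 (C↔G, transversion), site 29 (A↔T, transversion).
Of the 4 differences, 2 transitions and 2 transversions over 43 sites: P = 2/43 = 0.046512, Q = 2/43 = 0.046512.
d = −0.5·ln(0.860464) − 0.25·ln(0.906976) = −0.5·(-0.150284) − 0.25·(-0.097639) = 0.0996.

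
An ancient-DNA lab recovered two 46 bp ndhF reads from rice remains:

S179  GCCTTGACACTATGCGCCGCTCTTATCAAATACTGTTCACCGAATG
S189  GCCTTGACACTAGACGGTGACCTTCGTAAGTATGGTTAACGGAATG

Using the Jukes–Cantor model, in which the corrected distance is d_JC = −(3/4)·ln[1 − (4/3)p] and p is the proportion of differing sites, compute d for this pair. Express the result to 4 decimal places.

0.3904

Mismatches occur at site 13 (T→G), site 14 (G→A), site 17 (C→G), site 18 (C→T), site 20 (C→A), site 21 (T→C), site 25 (A→C), site 26 (T→G), site 27 (C→T), site 30 (A→G), site 33 (C→T), site 34 (T→G), site 38 (C→A), site 41 (C→G).
p = 14/46 = 0.304348.
d = −0.75 · ln(1 − (4/3)·0.304348) = −0.75 · ln(0.594203) = −0.75 · (-0.520534) = 0.3904.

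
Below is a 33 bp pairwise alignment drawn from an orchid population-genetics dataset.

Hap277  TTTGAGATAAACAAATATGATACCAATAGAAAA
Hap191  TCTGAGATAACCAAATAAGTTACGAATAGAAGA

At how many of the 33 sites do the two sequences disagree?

6

Differing sites — 2:T/C; 11:A/C; 18:T/A; 20:A/T; 24:C/G; 32:A/G.
That gives 6 mismatches out of 33 aligned sites, so the Hamming distance is 6.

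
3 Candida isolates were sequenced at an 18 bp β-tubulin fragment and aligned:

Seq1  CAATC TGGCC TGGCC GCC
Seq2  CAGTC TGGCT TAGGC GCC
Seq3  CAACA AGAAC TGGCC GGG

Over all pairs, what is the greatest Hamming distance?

Pairwise Hamming distances:
  Seq1 vs Seq2: 4
  Seq1 vs Seq3: 7
  Seq2 vs Seq3: 11
The largest is 11, between Seq2 and Seq3.

11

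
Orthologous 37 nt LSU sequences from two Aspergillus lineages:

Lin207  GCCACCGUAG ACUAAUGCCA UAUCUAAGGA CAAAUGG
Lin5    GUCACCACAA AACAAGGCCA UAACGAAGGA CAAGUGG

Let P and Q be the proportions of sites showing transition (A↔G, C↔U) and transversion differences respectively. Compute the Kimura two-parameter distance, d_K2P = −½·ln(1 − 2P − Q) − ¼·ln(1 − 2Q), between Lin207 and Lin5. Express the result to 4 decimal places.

Mismatches occur at site 2 (C↔U, transition), site 7 (G↔A, transition), site 8 (U↔C, transition), site 10 (G↔A, transition), site 12 (C↔A, transversion), site 13 (U↔C, transition), site 16 (U↔G, transversion), site 23 (U↔A, transversion), site 25 (U↔G, transversion), site 34 (A↔G, transition).
Of the 10 differences, 6 transitions and 4 transversions over 37 sites: P = 6/37 = 0.162162, Q = 4/37 = 0.108108.
d = −0.5·ln(0.567568) − 0.25·ln(0.783784) = −0.5·(-0.566395) − 0.25·(-0.243622) = 0.3441.

0.3441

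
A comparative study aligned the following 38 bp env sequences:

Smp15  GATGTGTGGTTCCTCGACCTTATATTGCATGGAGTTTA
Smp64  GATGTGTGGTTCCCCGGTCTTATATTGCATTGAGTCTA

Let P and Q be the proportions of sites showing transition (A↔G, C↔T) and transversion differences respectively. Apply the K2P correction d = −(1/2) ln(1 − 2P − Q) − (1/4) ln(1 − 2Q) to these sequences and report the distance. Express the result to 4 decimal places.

0.1487

Differing sites — 14:T/C (Ti); 17:A/G (Ti); 18:C/T (Ti); 31:G/T (Tv); 36:T/C (Ti).
Of the 5 differences, 4 transitions and 1 transversion over 38 sites: P = 4/38 = 0.105263, Q = 1/38 = 0.026316.
d = −0.5·ln(0.763158) − 0.25·ln(0.947368) = −0.5·(-0.270290) − 0.25·(-0.054068) = 0.1487.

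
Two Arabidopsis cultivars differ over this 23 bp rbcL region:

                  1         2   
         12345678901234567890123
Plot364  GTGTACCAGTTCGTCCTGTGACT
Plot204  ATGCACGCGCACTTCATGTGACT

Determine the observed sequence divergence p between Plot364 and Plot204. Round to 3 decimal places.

0.348

Mismatches occur at site 1 (G↔A), site 4 (T↔C), site 7 (C↔G), site 8 (A↔C), site 10 (T↔C), site 11 (T↔A), site 13 (G↔T), site 16 (C↔A).
There are 8 differences over 23 sites, so p = 8/23 = 0.348.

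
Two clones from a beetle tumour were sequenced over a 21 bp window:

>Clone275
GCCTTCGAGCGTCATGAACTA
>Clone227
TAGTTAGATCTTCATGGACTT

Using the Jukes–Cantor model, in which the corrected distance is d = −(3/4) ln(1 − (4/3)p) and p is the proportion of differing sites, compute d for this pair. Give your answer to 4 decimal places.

The sequences differ at positions 1 (G/T), 2 (C/A), 3 (C/G), 6 (C/A), 9 (G/T), 11 (G/T), 17 (A/G), 21 (A/T).
p = 8/21 = 0.380952.
d = −0.75 · ln(1 − (4/3)·0.380952) = −0.75 · ln(0.492064) = −0.75 · (-0.709146) = 0.5319.

0.5319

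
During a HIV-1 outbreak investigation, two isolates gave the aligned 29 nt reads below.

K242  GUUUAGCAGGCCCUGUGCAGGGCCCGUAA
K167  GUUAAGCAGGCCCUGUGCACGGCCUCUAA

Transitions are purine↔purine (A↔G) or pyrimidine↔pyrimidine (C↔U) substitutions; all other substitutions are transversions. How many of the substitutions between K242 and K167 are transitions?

Mismatches occur at site 4 (U↔A, transversion), site 20 (G↔C, transversion), site 25 (C↔U, transition), site 26 (G↔C, transversion).
Of the 4 differences, 1 transition and 3 transversions, so the answer is 1.

1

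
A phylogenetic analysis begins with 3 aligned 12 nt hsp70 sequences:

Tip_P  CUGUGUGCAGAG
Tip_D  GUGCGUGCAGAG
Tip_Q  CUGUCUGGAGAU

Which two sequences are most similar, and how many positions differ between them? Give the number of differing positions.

Pairwise Hamming distances:
  Tip_P vs Tip_D: 2
  Tip_P vs Tip_Q: 3
  Tip_D vs Tip_Q: 5
The smallest is 2, between Tip_P and Tip_D.

2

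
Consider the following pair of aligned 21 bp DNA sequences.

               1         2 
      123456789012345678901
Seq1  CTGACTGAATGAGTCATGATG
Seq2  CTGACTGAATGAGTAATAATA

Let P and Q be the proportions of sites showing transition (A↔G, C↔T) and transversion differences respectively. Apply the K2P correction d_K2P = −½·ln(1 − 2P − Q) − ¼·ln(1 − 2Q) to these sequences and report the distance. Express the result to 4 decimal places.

0.1610

Differing sites — 15:C/A (Tv); 18:G/A (Ti); 21:G/A (Ti).
Of the 3 differences, 2 transitions and 1 transversion over 21 sites: P = 2/21 = 0.095238, Q = 1/21 = 0.047619.
d = −0.5·ln(0.761905) − 0.25·ln(0.904762) = −0.5·(-0.271933) − 0.25·(-0.100083) = 0.1610.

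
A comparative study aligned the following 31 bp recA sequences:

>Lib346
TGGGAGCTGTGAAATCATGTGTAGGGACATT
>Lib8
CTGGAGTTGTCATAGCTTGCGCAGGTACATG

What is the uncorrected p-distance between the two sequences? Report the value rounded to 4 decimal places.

0.3548

Differing sites — 1:T/C; 2:G/T; 7:C/T; 11:G/C; 13:A/T; 15:T/G; 17:A/T; 20:T/C; 22:T/C; 26:G/T; 31:T/G.
There are 11 differences over 31 sites, so p = 11/31 = 0.3548.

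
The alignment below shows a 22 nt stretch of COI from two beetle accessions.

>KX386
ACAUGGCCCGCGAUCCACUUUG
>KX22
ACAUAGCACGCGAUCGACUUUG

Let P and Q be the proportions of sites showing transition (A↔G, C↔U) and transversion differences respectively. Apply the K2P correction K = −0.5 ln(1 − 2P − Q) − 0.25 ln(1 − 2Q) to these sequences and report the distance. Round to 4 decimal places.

0.1505

Differing sites — 5:G/A (Ti); 8:C/A (Tv); 16:C/G (Tv).
Of the 3 differences, 1 transition and 2 transversions over 22 sites: P = 1/22 = 0.045455, Q = 2/22 = 0.090909.
d = −0.5·ln(0.818181) − 0.25·ln(0.818182) = −0.5·(-0.200672) − 0.25·(-0.200670) = 0.1505.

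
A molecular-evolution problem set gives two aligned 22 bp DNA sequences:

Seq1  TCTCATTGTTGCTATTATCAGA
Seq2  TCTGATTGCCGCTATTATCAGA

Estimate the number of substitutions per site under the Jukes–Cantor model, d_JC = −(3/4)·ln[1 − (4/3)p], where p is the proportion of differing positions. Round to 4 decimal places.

0.1505

The sequences differ at positions 4 (C/G), 9 (T/C), 10 (T/C).
p = 3/22 = 0.136364.
d = −0.75 · ln(1 − (4/3)·0.136364) = −0.75 · ln(0.818181) = −0.75 · (-0.200672) = 0.1505.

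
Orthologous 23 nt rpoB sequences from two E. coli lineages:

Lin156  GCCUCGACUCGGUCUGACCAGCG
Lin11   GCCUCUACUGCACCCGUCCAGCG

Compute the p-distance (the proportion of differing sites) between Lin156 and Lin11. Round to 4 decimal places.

The sequences differ at positions 6 (G/U), 10 (C/G), 11 (G/C), 12 (G/A), 13 (U/C), 15 (U/C), 17 (A/U).
There are 7 differences over 23 sites, so p = 7/23 = 0.3043.

0.3043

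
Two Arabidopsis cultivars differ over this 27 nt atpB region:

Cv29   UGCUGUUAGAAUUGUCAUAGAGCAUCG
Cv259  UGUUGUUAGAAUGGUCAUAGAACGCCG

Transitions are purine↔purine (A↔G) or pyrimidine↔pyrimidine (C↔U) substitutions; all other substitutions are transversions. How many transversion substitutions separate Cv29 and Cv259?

Mismatches occur at site 3 (C↔U, transition), site 13 (U↔G, transversion), site 22 (G↔A, transition), site 24 (A↔G, transition), site 25 (U↔C, transition).
Of the 5 differences, 4 transitions and 1 transversion, so the answer is 1.

1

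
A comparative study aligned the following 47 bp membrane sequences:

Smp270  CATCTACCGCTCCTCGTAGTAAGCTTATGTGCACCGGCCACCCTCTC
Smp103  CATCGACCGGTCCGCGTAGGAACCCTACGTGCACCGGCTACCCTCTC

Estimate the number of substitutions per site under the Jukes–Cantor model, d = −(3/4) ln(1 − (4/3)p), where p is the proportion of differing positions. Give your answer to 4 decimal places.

0.1931

The sequences differ at positions 5 (T/G), 10 (C/G), 14 (T/G), 20 (T/G), 23 (G/C), 25 (T/C), 28 (T/C), 39 (C/T).
p = 8/47 = 0.170213.
d = −0.75 · ln(1 − (4/3)·0.170213) = −0.75 · ln(0.773049) = −0.75 · (-0.257413) = 0.1931.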